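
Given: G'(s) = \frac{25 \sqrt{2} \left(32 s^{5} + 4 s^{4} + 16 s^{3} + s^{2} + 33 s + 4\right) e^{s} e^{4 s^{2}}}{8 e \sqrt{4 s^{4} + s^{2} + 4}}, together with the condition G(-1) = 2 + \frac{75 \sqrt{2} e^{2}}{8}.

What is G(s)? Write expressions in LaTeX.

G(s) = \frac{\frac{25 \sqrt{2} \sqrt{4 s^{4} + s^{2} + 4} e^{s} e^{4 s^{2}}}{e} + 16}{8}

G'(s) has the shape u'v + uv' for u = \frac{25 \sqrt{2 s^{4} + \frac{s^{2}}{2} + 2}}{4} and v = e^{4 s^{2} + s - 1} — it is the derivative of the product u*v.
A general antiderivative is \frac{25 \sqrt{2 s^{4} + \frac{s^{2}}{2} + 2} e^{4 s^{2} + s - 1}}{4} + C.
The condition gives C = 2 + \frac{75 \sqrt{2} e^{2}}{8} - (\frac{75 \sqrt{2} e^{2}}{8}) = 2.
So G(s) = \frac{\frac{25 \sqrt{2} \sqrt{4 s^{4} + s^{2} + 4} e^{s} e^{4 s^{2}}}{e} + 16}{8}.
Check: d/ds[\frac{\frac{25 \sqrt{2} \sqrt{4 s^{4} + s^{2} + 4} e^{s} e^{4 s^{2}}}{e} + 16}{8}] = \frac{800 \sqrt{2} s^{5} e^{s} e^{4 s^{2}} + 100 \sqrt{2} s^{4} e^{s} e^{4 s^{2}} + 400 \sqrt{2} s^{3} e^{s} e^{4 s^{2}} + 25 \sqrt{2} s^{2} e^{s} e^{4 s^{2}} + 825 \sqrt{2} s e^{s} e^{4 s^{2}} + 100 \sqrt{2} e^{s} e^{4 s^{2}}}{8 e \sqrt{4 s^{4} + s^{2} + 4}}, which equals G'(s).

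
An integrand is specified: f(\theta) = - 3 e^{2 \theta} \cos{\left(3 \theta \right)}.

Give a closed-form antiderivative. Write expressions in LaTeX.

Check any antiderivative F(\theta) by computing F'(\theta) and comparing it with f(\theta).
Check: d/d\theta[\frac{3 \left(- 3 \sin{\left(3 \theta \right)} - 2 \cos{\left(3 \theta \right)}\right) e^{2 \theta}}{13}] = - 3 e^{2 \theta} \cos{\left(3 \theta \right)} = f(\theta).

An antiderivative is F(\theta) = \frac{3 \left(- 3 \sin{\left(3 \theta \right)} - 2 \cos{\left(3 \theta \right)}\right) e^{2 \theta}}{13}.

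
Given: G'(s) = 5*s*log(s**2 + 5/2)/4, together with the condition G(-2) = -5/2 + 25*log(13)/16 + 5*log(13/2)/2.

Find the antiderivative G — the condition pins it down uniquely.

G(s) = 5*s**2*log(s**2 + 5/2)/8 - 5*s**2/8 + 25*log(2*s**2 + 5)/16

Since d/ds undoes antidifferentiation here, G(s) must give back the stated G'(s).
A general antiderivative is 5*s**2*log(s**2 + 5/2)/8 - 5*s**2/8 + 25*log(2*s**2 + 5)/16 + C.
The condition gives C = -5/2 + 25*log(13)/16 + 5*log(13/2)/2 - (-5/2 + 25*log(13)/16 + 5*log(13/2)/2) = 0.
So G(s) = 5*s**2*log(s**2 + 5/2)/8 - 5*s**2/8 + 25*log(2*s**2 + 5)/16.
Check: d/ds[5*s**2*log(s**2 + 5/2)/8 - 5*s**2/8 + 25*log(2*s**2 + 5)/16] = 5*s*log(s**2 + 5/2)/4 = G'(s).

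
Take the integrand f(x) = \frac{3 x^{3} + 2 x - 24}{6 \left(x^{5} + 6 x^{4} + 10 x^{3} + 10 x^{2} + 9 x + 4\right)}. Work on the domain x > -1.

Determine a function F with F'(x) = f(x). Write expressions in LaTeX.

An antiderivative is F(x) = - \frac{25 \log{\left(x + 1 \right)}}{108} - \frac{112 \log{\left(x + 4 \right)}}{459} + \frac{97 \log{\left(x^{2} + 1 \right)}}{408} + \frac{5 \operatorname{atan}{\left(x \right)}}{51} + \frac{29}{36 x + 36}.

Factor the denominator (6 \left(x + 1\right)^{2} \left(x + 4\right) \left(x^{2} + 1\right)) and decompose: f = \frac{97 x + 20}{204 \left(x^{2} + 1\right)} - \frac{112}{459 \left(x + 4\right)} - \frac{25}{108 \left(x + 1\right)} - \frac{29}{36 \left(x + 1\right)^{2}}; each piece integrates to a log, atan, or power term.
Check: d/dx[- \frac{25 \log{\left(x + 1 \right)}}{108} - \frac{112 \log{\left(x + 4 \right)}}{459} + \frac{97 \log{\left(x^{2} + 1 \right)}}{408} + \frac{5 \operatorname{atan}{\left(x \right)}}{51} + \frac{29}{36 x + 36}] = \frac{3 x^{3} + 2 x - 24}{6 x^{5} + 36 x^{4} + 60 x^{3} + 60 x^{2} + 54 x + 24}, which equals f(x).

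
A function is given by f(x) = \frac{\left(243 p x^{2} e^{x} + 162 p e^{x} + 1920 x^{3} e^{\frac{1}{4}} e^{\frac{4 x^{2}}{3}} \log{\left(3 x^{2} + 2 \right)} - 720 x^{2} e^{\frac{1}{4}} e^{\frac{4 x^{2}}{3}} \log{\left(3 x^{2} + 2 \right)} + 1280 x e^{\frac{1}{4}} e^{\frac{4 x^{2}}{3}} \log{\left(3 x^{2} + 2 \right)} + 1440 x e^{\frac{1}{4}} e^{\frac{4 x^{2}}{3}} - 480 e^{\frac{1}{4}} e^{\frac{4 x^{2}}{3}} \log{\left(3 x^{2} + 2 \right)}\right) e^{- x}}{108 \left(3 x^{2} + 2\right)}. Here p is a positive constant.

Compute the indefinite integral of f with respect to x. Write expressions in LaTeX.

F(x) = \frac{3 p x}{4} + \frac{20 e^{\frac{1}{4}} e^{- x} e^{\frac{4 x^{2}}{3}} \log{\left(3 x^{2} + 2 \right)}}{9} + C

A candidate is checked by its d/dx: the result must match f(x).
Check: d/dx[\frac{3 p x}{4} + \frac{20 e^{\frac{1}{4}} e^{- x} e^{\frac{4 x^{2}}{3}} \log{\left(3 x^{2} + 2 \right)}}{9}] = \frac{243 p x^{2} e^{x} + 162 p e^{x} + 1920 x^{3} e^{\frac{1}{4}} e^{\frac{4 x^{2}}{3}} \log{\left(3 x^{2} + 2 \right)} - 720 x^{2} e^{\frac{1}{4}} e^{\frac{4 x^{2}}{3}} \log{\left(3 x^{2} + 2 \right)} + 1280 x e^{\frac{1}{4}} e^{\frac{4 x^{2}}{3}} \log{\left(3 x^{2} + 2 \right)} + 1440 x e^{\frac{1}{4}} e^{\frac{4 x^{2}}{3}} - 480 e^{\frac{1}{4}} e^{\frac{4 x^{2}}{3}} \log{\left(3 x^{2} + 2 \right)}}{324 x^{2} e^{x} + 216 e^{x}}, which equals f(x).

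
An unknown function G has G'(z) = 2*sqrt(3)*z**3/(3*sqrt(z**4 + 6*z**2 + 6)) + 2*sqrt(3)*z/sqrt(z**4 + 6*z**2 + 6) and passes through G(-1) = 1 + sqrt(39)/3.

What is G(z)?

The substitution u = z**4/3 + 2*z**2 + 2 works: G'(z) is exactly (dG/du)*(du/dz) for that inner function.
A general antiderivative is sqrt(z**4/3 + 2*z**2 + 2) + C.
The condition gives C = 1 + sqrt(39)/3 - (sqrt(39)/3) = 1.
So G(z) = (sqrt(3)*sqrt(z**4 + 6*z**2 + 6) + 3)/3.
Check: d/dz[(sqrt(3)*sqrt(z**4 + 6*z**2 + 6) + 3)/3] = (2*sqrt(3)*z**3 + 6*sqrt(3)*z)/(3*sqrt(z**4 + 6*z**2 + 6)), which equals G'(z).

G(z) = (sqrt(3)*sqrt(z**4 + 6*z**2 + 6) + 3)/3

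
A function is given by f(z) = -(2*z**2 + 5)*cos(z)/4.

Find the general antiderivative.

Recover f(z) by differentiating a candidate F(z); any mismatch rules it out.
Check: d/dz[-(2*z**2*sin(z) + 4*z*cos(z) + sin(z))/4] = -z**2*cos(z)/2 - 5*cos(z)/4, which equals f(z).

F(z) = -(2*z**2*sin(z) + 4*z*cos(z) + sin(z))/4 + C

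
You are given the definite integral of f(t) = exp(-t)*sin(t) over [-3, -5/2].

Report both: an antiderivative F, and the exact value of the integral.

Antiderivative: F(t) = -(sin(t) + cos(t))*exp(-t)/2; value = exp(3)*cos(3)/2 - exp(3)*sin(3)/2 + exp(5/2)*sin(5/2)/2 - exp(5/2)*cos(5/2)/2

Whatever form F(t) takes, F'(t) = f(t) is non-negotiable.
F(t) = -(sin(t) + cos(t))*exp(-t)/2 is an antiderivative of f.
Check: d/dt[-(sin(t) + cos(t))*exp(-t)/2] = exp(-t)*sin(t) = f(t).
F(-5/2) = exp(5/2)*sin(5/2)/2 - exp(5/2)*cos(5/2)/2; F(-3) = exp(3)*sin(3)/2 - exp(3)*cos(3)/2.
Integral = F(-5/2) - F(-3) = exp(3)*cos(3)/2 - exp(3)*sin(3)/2 + exp(5/2)*sin(5/2)/2 - exp(5/2)*cos(5/2)/2.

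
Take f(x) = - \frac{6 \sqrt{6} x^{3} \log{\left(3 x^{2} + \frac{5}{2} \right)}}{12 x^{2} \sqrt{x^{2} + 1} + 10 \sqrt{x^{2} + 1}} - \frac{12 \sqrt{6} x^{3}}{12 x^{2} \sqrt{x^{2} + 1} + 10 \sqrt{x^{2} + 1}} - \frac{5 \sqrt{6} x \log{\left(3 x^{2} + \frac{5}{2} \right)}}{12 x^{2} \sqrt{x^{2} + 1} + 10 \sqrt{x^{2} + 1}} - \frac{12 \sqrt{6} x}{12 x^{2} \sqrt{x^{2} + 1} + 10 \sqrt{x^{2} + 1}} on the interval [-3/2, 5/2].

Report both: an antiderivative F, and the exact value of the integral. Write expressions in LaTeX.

Antiderivative: F(x) = - \frac{\sqrt{6} \sqrt{x^{2} + 1} \log{\left(3 x^{2} + \frac{5}{2} \right)}}{2}; value = - \frac{\sqrt{174} \log{\left(\frac{85}{4} \right)}}{4} + \frac{\sqrt{78} \log{\left(\frac{37}{4} \right)}}{4}

f has the shape u'v + uv' for u = - \sqrt{\frac{3 x^{2}}{2} + \frac{3}{2}} and v = \log{\left(3 x^{2} + \frac{5}{2} \right)} — it is the derivative of the product u*v.
F(x) = - \frac{\sqrt{6} \sqrt{x^{2} + 1} \log{\left(3 x^{2} + \frac{5}{2} \right)}}{2} is an antiderivative of f.
Check: d/dx[- \frac{\sqrt{6} \sqrt{x^{2} + 1} \log{\left(3 x^{2} + \frac{5}{2} \right)}}{2}] = \frac{- 6 \sqrt{6} x^{3} \log{\left(3 x^{2} + \frac{5}{2} \right)} - 12 \sqrt{6} x^{3} - 5 \sqrt{6} x \log{\left(3 x^{2} + \frac{5}{2} \right)} - 12 \sqrt{6} x}{12 x^{2} \sqrt{x^{2} + 1} + 10 \sqrt{x^{2} + 1}}, which equals f(x).
F(5/2) = - \frac{\sqrt{174} \log{\left(\frac{85}{4} \right)}}{4}; F(-3/2) = - \frac{\sqrt{78} \log{\left(\frac{37}{4} \right)}}{4}.
Integral = F(5/2) - F(-3/2) = - \frac{\sqrt{174} \log{\left(\frac{85}{4} \right)}}{4} + \frac{\sqrt{78} \log{\left(\frac{37}{4} \right)}}{4}.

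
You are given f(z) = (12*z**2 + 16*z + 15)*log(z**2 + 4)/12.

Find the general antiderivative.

F(z) = z**3*log(z**2 + 4)/3 - 2*z**3/9 + 2*z**2*log(z**2 + 4)/3 - 2*z**2/3 + 5*z*log(z**2 + 4)/4 + z/6 + 8*log(z**2 + 4)/3 - atan(z/2)/3 + C

Since d/dz undoes antidifferentiation here, F'(z) = f(z) is required of F(z).
Check: d/dz[z**3*log(z**2 + 4)/3 - 2*z**3/9 + 2*z**2*log(z**2 + 4)/3 - 2*z**2/3 + 5*z*log(z**2 + 4)/4 + z/6 + 8*log(z**2 + 4)/3 - atan(z/2)/3] = z**2*log(z**2 + 4) + 4*z*log(z**2 + 4)/3 + 5*log(z**2 + 4)/4, which equals f(z).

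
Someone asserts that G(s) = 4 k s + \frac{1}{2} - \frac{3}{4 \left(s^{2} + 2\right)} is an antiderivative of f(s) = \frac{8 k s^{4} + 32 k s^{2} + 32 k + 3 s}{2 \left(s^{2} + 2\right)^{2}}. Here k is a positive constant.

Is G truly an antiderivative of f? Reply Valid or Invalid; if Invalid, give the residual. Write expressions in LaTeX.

d/ds[G] = \frac{8 k s^{4} + 32 k s^{2} + 32 k + 3 s}{2 s^{4} + 8 s^{2} + 8}
This equals f(s) exactly, so the claim holds.

Valid - the claim checks out under differentiation.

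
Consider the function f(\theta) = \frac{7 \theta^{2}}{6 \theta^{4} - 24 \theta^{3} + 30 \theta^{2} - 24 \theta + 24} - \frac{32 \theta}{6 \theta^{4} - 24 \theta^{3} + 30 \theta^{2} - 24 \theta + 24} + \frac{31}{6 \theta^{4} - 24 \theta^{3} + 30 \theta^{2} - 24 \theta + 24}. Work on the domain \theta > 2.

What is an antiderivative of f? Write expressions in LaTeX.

Integrate term by term and add the pieces.
Check: d/d\theta[\frac{4 \operatorname{atan}{\left(\theta \right)}}{3} + \frac{1}{3 \left(2 \theta - 4\right)}] = \frac{7 \theta^{2} - 32 \theta + 31}{6 \theta^{4} - 24 \theta^{3} + 30 \theta^{2} - 24 \theta + 24}, which equals f(\theta).

An antiderivative is F(\theta) = \frac{4 \operatorname{atan}{\left(\theta \right)}}{3} + \frac{1}{3 \left(2 \theta - 4\right)}.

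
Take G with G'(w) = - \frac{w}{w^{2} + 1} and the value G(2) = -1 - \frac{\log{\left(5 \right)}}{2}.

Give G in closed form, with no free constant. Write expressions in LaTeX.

G'(w) matches the chain-rule pattern g'(h)*h' with inner function h(w) = w^{2} + 1; substituting u = h(w) collapses the integral.
A general antiderivative is - \frac{\log{\left(w^{2} + 1 \right)}}{2} + C.
The condition gives C = -1 - \frac{\log{\left(5 \right)}}{2} - (- \frac{\log{\left(5 \right)}}{2}) = -1.
So G(w) = - \frac{\log{\left(w^{2} + 1 \right)}}{2} - 1.
Check: d/dw[- \frac{\log{\left(w^{2} + 1 \right)}}{2} - 1] = - \frac{w}{w^{2} + 1} = G'(w).

G(w) = - \frac{\log{\left(w^{2} + 1 \right)}}{2} - 1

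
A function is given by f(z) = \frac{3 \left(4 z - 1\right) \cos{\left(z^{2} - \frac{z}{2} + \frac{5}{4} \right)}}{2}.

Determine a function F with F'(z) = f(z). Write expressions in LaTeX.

The substitution u = z^{2} - \frac{z}{2} + \frac{5}{4} works: f is exactly (dF/du)*(du/dz) for that inner function.
Check: d/dz[3 \sin{\left(z^{2} - \frac{z}{2} + \frac{5}{4} \right)}] = 6 z \cos{\left(z^{2} - \frac{z}{2} + \frac{5}{4} \right)} - \frac{3 \cos{\left(z^{2} - \frac{z}{2} + \frac{5}{4} \right)}}{2}, which equals f(z).

An antiderivative is F(z) = 3 \sin{\left(z^{2} - \frac{z}{2} + \frac{5}{4} \right)}.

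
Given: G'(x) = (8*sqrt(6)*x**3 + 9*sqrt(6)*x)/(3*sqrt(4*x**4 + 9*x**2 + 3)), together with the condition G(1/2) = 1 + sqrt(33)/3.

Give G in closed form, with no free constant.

The substitution u = 2*x**4/3 + 3*x**2/2 + 1/2 works: G'(x) is exactly (dG/du)*(du/dx) for that inner function.
A general antiderivative is 2*sqrt(2*x**4/3 + 3*x**2/2 + 1/2) + C.
The condition gives C = 1 + sqrt(33)/3 - (sqrt(33)/3) = 1.
So G(x) = 2*sqrt(2*x**4/3 + 3*x**2/2 + 1/2) + 1.
Check: d/dx[2*sqrt(2*x**4/3 + 3*x**2/2 + 1/2) + 1] = (8*sqrt(6)*x**3 + 9*sqrt(6)*x)/(3*sqrt(4*x**4 + 9*x**2 + 3)) = G'(x).

G(x) = 2*sqrt(2*x**4/3 + 3*x**2/2 + 1/2) + 1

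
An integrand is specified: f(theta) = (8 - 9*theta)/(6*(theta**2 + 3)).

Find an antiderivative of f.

An antiderivative is F(theta) = (-27*log(theta**2 + 3) + 16*sqrt(3)*atan(sqrt(3)*theta/3))/36.

Any candidate F(theta) must reproduce f(theta) exactly when differentiated.
Check: d/dtheta[(-27*log(theta**2 + 3) + 16*sqrt(3)*atan(sqrt(3)*theta/3))/36] = (8 - 9*theta)/(6*theta**2 + 18), which equals f(theta).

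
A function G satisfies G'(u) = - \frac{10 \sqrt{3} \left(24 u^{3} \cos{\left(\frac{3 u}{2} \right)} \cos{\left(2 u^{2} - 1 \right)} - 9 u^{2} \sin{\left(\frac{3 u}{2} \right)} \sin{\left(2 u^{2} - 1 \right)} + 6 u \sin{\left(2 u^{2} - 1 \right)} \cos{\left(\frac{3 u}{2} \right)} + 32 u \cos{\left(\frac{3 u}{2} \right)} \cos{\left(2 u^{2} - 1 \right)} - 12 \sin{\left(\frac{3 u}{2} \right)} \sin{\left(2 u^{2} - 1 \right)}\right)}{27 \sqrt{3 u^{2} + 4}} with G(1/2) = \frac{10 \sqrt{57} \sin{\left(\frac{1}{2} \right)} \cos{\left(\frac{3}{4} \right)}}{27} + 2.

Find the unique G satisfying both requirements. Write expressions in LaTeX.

G(u) = \frac{2 \left(- 10 \sqrt{3} \sqrt{3 u^{2} + 4} \sin{\left(2 u^{2} - 1 \right)} \cos{\left(\frac{3 u}{2} \right)} + 27\right)}{27}

Recover the given G'(u) by differentiating a candidate G(u); any mismatch rules it out.
A general antiderivative is - \frac{20 \sqrt{u^{2} + \frac{4}{3}} \sin{\left(2 u^{2} - 1 \right)} \cos{\left(\frac{3 u}{2} \right)}}{9} + C.
The condition gives C = \frac{10 \sqrt{57} \sin{\left(\frac{1}{2} \right)} \cos{\left(\frac{3}{4} \right)}}{27} + 2 - (\frac{10 \sqrt{57} \sin{\left(\frac{1}{2} \right)} \cos{\left(\frac{3}{4} \right)}}{27}) = 2.
So G(u) = \frac{2 \left(- 10 \sqrt{3} \sqrt{3 u^{2} + 4} \sin{\left(2 u^{2} - 1 \right)} \cos{\left(\frac{3 u}{2} \right)} + 27\right)}{27}.
Check: d/du[\frac{2 \left(- 10 \sqrt{3} \sqrt{3 u^{2} + 4} \sin{\left(2 u^{2} - 1 \right)} \cos{\left(\frac{3 u}{2} \right)} + 27\right)}{27}] = \frac{- 240 \sqrt{3} u^{3} \cos{\left(\frac{3 u}{2} \right)} \cos{\left(2 u^{2} - 1 \right)} + 90 \sqrt{3} u^{2} \sin{\left(\frac{3 u}{2} \right)} \sin{\left(2 u^{2} - 1 \right)} - 60 \sqrt{3} u \sin{\left(2 u^{2} - 1 \right)} \cos{\left(\frac{3 u}{2} \right)} - 320 \sqrt{3} u \cos{\left(\frac{3 u}{2} \right)} \cos{\left(2 u^{2} - 1 \right)} + 120 \sqrt{3} \sin{\left(\frac{3 u}{2} \right)} \sin{\left(2 u^{2} - 1 \right)}}{27 \sqrt{3 u^{2} + 4}}, which equals G'(u).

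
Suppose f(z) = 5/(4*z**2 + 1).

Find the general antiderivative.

Recover f(z) by differentiating a candidate F(z); any mismatch rules it out.
Check: d/dz[5*atan(2*z)/2] = 5/(4*z**2 + 1) = f(z).

F(z) = 5*atan(2*z)/2 + C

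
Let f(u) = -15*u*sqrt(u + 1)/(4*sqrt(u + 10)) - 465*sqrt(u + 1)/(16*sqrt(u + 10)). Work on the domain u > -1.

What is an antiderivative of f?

f has the shape v'r + vr' for v = -15*(2*u + 2)**(3/2)/16 and r = sqrt(u/2 + 5) — it is the derivative of the product v*r.
Check: d/du[-15*sqrt(u/2 + 5)*(2*u + 2)**(3/2)/16] = (-60*u*sqrt(u + 1) - 465*sqrt(u + 1))/(16*sqrt(u + 10)), which equals f(u).

An antiderivative is F(u) = -15*sqrt(u/2 + 5)*(2*u + 2)**(3/2)/16.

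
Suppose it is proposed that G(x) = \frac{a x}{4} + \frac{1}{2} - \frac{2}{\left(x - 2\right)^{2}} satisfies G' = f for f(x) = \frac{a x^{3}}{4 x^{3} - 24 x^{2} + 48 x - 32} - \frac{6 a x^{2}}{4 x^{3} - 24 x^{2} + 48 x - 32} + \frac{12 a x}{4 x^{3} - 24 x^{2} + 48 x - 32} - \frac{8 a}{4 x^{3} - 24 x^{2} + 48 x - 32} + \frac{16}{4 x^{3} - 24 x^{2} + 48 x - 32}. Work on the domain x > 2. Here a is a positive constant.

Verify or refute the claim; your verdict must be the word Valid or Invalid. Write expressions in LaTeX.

d/dx[G] = \frac{a x^{3} - 6 a x^{2} + 12 a x - 8 a + 16}{4 x^{3} - 24 x^{2} + 48 x - 32}
This equals f(x) exactly, so the claim holds.

Valid - the claim checks out under differentiation.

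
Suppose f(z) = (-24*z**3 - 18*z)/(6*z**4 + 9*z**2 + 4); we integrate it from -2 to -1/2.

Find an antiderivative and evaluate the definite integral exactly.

Antiderivative: F(z) = -log(2*z**4 + 3*z**2 + 4/3); value = -log(53/24) + log(136/3)

f matches the chain-rule pattern g'(h)*h' with inner function h(z) = 2*z**4 + 3*z**2 + 4/3; substituting u = h(z) collapses the integral.
F(z) = -log(2*z**4 + 3*z**2 + 4/3) is an antiderivative of f.
Check: d/dz[-log(2*z**4 + 3*z**2 + 4/3)] = (-24*z**3 - 18*z)/(6*z**4 + 9*z**2 + 4) = f(z).
F(-1/2) = -log(53/24); F(-2) = -log(136/3).
Integral = F(-1/2) - F(-2) = -log(53/24) + log(136/3).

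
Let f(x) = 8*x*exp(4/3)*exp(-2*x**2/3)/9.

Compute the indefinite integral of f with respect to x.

The substitution u = 4/3 - 2*x**2/3 works: f is exactly (dF/du)*(du/dx) for that inner function.
Check: d/dx[-2*exp(4/3)*exp(-2*x**2/3)/3] = 8*x*exp(4/3)*exp(-2*x**2/3)/9 = f(x).

F(x) = -2*exp(4/3)*exp(-2*x**2/3)/3 + C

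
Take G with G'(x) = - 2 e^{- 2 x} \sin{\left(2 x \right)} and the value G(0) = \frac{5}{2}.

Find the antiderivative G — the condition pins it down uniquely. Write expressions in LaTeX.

G(x) = 2 + \frac{e^{- 2 x} \sin{\left(2 x \right)}}{2} + \frac{e^{- 2 x} \cos{\left(2 x \right)}}{2}

Any candidate G(x) must reproduce the stated G'(x) exactly.
A general antiderivative is \frac{e^{- 2 x} \sin{\left(2 x \right)}}{2} + \frac{e^{- 2 x} \cos{\left(2 x \right)}}{2} + C.
The condition gives C = \frac{5}{2} - (\frac{1}{2}) = 2.
So G(x) = 2 + \frac{e^{- 2 x} \sin{\left(2 x \right)}}{2} + \frac{e^{- 2 x} \cos{\left(2 x \right)}}{2}.
Check: d/dx[2 + \frac{e^{- 2 x} \sin{\left(2 x \right)}}{2} + \frac{e^{- 2 x} \cos{\left(2 x \right)}}{2}] = - 2 e^{- 2 x} \sin{\left(2 x \right)} = G'(x).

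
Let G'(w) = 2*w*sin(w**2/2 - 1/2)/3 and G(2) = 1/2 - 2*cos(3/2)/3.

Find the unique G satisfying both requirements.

The substitution u = w**2/2 - 1/2 works: G'(w) is exactly (dG/du)*(du/dw) for that inner function.
A general antiderivative is -2*cos(w**2/2 - 1/2)/3 + C.
The condition gives C = 1/2 - 2*cos(3/2)/3 - (-2*cos(3/2)/3) = 1/2.
So G(w) = 1/2 - 2*cos(w**2/2 - 1/2)/3.
Check: d/dw[1/2 - 2*cos(w**2/2 - 1/2)/3] = 2*w*sin(w**2/2 - 1/2)/3 = G'(w).

G(w) = 1/2 - 2*cos(w**2/2 - 1/2)/3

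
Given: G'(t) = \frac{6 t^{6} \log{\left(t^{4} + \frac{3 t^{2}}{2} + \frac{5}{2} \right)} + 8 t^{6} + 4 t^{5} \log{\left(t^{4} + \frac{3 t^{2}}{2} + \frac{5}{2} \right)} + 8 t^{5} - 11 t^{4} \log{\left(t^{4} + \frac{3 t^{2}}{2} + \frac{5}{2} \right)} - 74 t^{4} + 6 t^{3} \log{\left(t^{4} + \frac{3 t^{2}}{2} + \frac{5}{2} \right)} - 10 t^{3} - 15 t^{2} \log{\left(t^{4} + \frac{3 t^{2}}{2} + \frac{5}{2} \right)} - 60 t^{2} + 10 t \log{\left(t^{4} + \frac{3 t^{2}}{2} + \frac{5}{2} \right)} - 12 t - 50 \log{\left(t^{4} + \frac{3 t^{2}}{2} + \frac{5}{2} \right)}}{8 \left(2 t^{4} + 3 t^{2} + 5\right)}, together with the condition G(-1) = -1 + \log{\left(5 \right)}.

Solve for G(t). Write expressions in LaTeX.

G(t) = \frac{t^{3} \log{\left(t^{4} + \frac{3 t^{2}}{2} + \frac{5}{2} \right)} + t^{2} \log{\left(t^{4} + \frac{3 t^{2}}{2} + \frac{5}{2} \right)} - 10 t \log{\left(t^{4} + \frac{3 t^{2}}{2} + \frac{5}{2} \right)} - 2 \log{\left(t^{4} + \frac{3 t^{2}}{2} + \frac{5}{2} \right)} - 8}{8}

Recognize the product-rule pattern: G'(t) = u'v + uv' with u = \frac{t^{3}}{8} + \frac{t^{2}}{8} - \frac{5 t}{4} - \frac{1}{4}, v = \log{\left(t^{4} + \frac{3 t^{2}}{2} + \frac{5}{2} \right)}, so integration by parts undoes it.
A general antiderivative is - \frac{\left(- \frac{t^{3}}{4} - \frac{t^{2}}{4} + \frac{5 t}{2} + \frac{1}{2}\right) \log{\left(t^{4} + \frac{3 t^{2}}{2} + \frac{5}{2} \right)}}{2} + C.
The condition gives C = -1 + \log{\left(5 \right)} - (\log{\left(5 \right)}) = -1.
So G(t) = \frac{t^{3} \log{\left(t^{4} + \frac{3 t^{2}}{2} + \frac{5}{2} \right)} + t^{2} \log{\left(t^{4} + \frac{3 t^{2}}{2} + \frac{5}{2} \right)} - 10 t \log{\left(t^{4} + \frac{3 t^{2}}{2} + \frac{5}{2} \right)} - 2 \log{\left(t^{4} + \frac{3 t^{2}}{2} + \frac{5}{2} \right)} - 8}{8}.
Check: d/dt[\frac{t^{3} \log{\left(t^{4} + \frac{3 t^{2}}{2} + \frac{5}{2} \right)} + t^{2} \log{\left(t^{4} + \frac{3 t^{2}}{2} + \frac{5}{2} \right)} - 10 t \log{\left(t^{4} + \frac{3 t^{2}}{2} + \frac{5}{2} \right)} - 2 \log{\left(t^{4} + \frac{3 t^{2}}{2} + \frac{5}{2} \right)} - 8}{8}] = \frac{6 t^{6} \log{\left(t^{4} + \frac{3 t^{2}}{2} + \frac{5}{2} \right)} + 8 t^{6} + 4 t^{5} \log{\left(t^{4} + \frac{3 t^{2}}{2} + \frac{5}{2} \right)} + 8 t^{5} - 11 t^{4} \log{\left(t^{4} + \frac{3 t^{2}}{2} + \frac{5}{2} \right)} - 74 t^{4} + 6 t^{3} \log{\left(t^{4} + \frac{3 t^{2}}{2} + \frac{5}{2} \right)} - 10 t^{3} - 15 t^{2} \log{\left(t^{4} + \frac{3 t^{2}}{2} + \frac{5}{2} \right)} - 60 t^{2} + 10 t \log{\left(t^{4} + \frac{3 t^{2}}{2} + \frac{5}{2} \right)} - 12 t - 50 \log{\left(t^{4} + \frac{3 t^{2}}{2} + \frac{5}{2} \right)}}{16 t^{4} + 24 t^{2} + 40}, which equals G'(t).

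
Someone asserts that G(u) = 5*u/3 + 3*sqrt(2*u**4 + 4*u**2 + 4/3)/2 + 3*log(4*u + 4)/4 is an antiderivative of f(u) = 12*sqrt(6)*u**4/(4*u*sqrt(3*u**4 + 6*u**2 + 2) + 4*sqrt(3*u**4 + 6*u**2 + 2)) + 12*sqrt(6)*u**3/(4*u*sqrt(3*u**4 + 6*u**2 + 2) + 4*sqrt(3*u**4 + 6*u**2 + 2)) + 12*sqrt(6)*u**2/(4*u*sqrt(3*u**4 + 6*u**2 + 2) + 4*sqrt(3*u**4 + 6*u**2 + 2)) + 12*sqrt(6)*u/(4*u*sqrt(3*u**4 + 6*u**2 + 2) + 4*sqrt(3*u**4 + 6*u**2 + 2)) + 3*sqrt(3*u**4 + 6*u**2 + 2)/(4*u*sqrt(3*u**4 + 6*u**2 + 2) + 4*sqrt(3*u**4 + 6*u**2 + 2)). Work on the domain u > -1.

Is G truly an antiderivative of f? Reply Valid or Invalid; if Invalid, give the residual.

d/du[G] = (36*sqrt(6)*u**4 + 36*sqrt(6)*u**3 + 36*sqrt(6)*u**2 + 20*u*sqrt(3*u**4 + 6*u**2 + 2) + 36*sqrt(6)*u + 29*sqrt(3*u**4 + 6*u**2 + 2))/(12*u*sqrt(3*u**4 + 6*u**2 + 2) + 12*sqrt(3*u**4 + 6*u**2 + 2))
d/du[G] - f(u) = 5/3 != 0.

Invalid: d/du[G] - f = 5/3, which is not 0.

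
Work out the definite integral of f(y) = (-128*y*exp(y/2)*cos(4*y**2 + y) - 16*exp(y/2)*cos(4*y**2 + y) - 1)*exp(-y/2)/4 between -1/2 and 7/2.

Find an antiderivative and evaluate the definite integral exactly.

Antiderivative: F(y) = (-8*exp(y/2)*sin(4*y**2 + y) + 1)*exp(-y/2)/2; value = -4*sin(105/2) - exp(1/4)/2 + exp(-7/4)/2 + 4*sin(1/2)

Differentiate the proposed F(y) back; it has to land on f(y) exactly.
F(y) = (-8*exp(y/2)*sin(4*y**2 + y) + 1)*exp(-y/2)/2 is an antiderivative of f.
Check: d/dy[(-8*exp(y/2)*sin(4*y**2 + y) + 1)*exp(-y/2)/2] = (-128*y*exp(y/2)*cos(4*y**2 + y) - 16*exp(y/2)*cos(4*y**2 + y) - 1)*exp(-y/2)/4 = f(y).
F(7/2) = -4*sin(105/2) + exp(-7/4)/2; F(-1/2) = -4*sin(1/2) + exp(1/4)/2.
Integral = F(7/2) - F(-1/2) = -4*sin(105/2) - exp(1/4)/2 + exp(-7/4)/2 + 4*sin(1/2).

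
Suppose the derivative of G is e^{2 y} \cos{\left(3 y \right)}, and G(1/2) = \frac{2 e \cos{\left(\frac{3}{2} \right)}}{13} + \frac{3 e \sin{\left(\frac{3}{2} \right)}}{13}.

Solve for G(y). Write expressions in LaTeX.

Since d/dy undoes antidifferentiation here, G(y) must give back the stated G'(y).
A general antiderivative is \frac{3 e^{2 y} \sin{\left(3 y \right)}}{13} + \frac{2 e^{2 y} \cos{\left(3 y \right)}}{13} + C.
The condition gives C = \frac{2 e \cos{\left(\frac{3}{2} \right)}}{13} + \frac{3 e \sin{\left(\frac{3}{2} \right)}}{13} - (\frac{2 e \cos{\left(\frac{3}{2} \right)}}{13} + \frac{3 e \sin{\left(\frac{3}{2} \right)}}{13}) = 0.
So G(y) = \frac{3 e^{2 y} \sin{\left(3 y \right)}}{13} + \frac{2 e^{2 y} \cos{\left(3 y \right)}}{13}.
Check: d/dy[\frac{3 e^{2 y} \sin{\left(3 y \right)}}{13} + \frac{2 e^{2 y} \cos{\left(3 y \right)}}{13}] = e^{2 y} \cos{\left(3 y \right)} = G'(y).

G(y) = \frac{3 e^{2 y} \sin{\left(3 y \right)}}{13} + \frac{2 e^{2 y} \cos{\left(3 y \right)}}{13}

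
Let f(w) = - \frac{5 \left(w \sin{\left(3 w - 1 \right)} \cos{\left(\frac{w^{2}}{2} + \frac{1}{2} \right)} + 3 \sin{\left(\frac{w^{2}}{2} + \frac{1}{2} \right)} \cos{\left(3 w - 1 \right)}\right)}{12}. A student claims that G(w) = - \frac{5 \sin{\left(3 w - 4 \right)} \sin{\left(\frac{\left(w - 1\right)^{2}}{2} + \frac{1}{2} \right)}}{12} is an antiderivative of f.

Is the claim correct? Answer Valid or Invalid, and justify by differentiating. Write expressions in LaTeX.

d/dw[G] = - \frac{5 w \sin{\left(3 w - 4 \right)} \cos{\left(\frac{w^{2}}{2} - w + 1 \right)}}{12} + \frac{5 \sin{\left(3 w - 4 \right)} \cos{\left(\frac{w^{2}}{2} - w + 1 \right)}}{12} - \frac{5 \sin{\left(\frac{w^{2}}{2} - w + 1 \right)} \cos{\left(3 w - 4 \right)}}{4}
d/dw[G] - f(w) = - \frac{5 w \sin{\left(3 w - 4 \right)} \cos{\left(\frac{w^{2}}{2} - w + 1 \right)}}{12} + \frac{5 w \sin{\left(3 w - 1 \right)} \cos{\left(\frac{w^{2}}{2} + \frac{1}{2} \right)}}{12} + \frac{5 \sin{\left(3 w - 4 \right)} \cos{\left(\frac{w^{2}}{2} - w + 1 \right)}}{12} + \frac{5 \sin{\left(\frac{w^{2}}{2} + \frac{1}{2} \right)} \cos{\left(3 w - 1 \right)}}{4} - \frac{5 \sin{\left(\frac{w^{2}}{2} - w + 1 \right)} \cos{\left(3 w - 4 \right)}}{4} != 0.

Invalid: d/dw[G] - f = - \frac{5 w \sin{\left(3 w - 4 \right)} \cos{\left(\frac{w^{2}}{2} - w + 1 \right)}}{12} + \frac{5 w \sin{\left(3 w - 1 \right)} \cos{\left(\frac{w^{2}}{2} + \frac{1}{2} \right)}}{12} + \frac{5 \sin{\left(3 w - 4 \right)} \cos{\left(\frac{w^{2}}{2} - w + 1 \right)}}{12} + \frac{5 \sin{\left(\frac{w^{2}}{2} + \frac{1}{2} \right)} \cos{\left(3 w - 1 \right)}}{4} - \frac{5 \sin{\left(\frac{w^{2}}{2} - w + 1 \right)} \cos{\left(3 w - 4 \right)}}{4}, which is not 0.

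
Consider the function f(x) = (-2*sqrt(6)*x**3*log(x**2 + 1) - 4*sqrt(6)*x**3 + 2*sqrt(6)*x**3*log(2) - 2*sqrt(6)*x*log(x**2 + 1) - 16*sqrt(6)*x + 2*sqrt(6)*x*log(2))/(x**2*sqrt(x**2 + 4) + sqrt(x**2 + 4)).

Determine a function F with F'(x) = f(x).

Recognize the product-rule pattern: f = u'v + uv' with u = -4*sqrt(3*x**2/2 + 6), v = log(x**2/2 + 1/2), so integration by parts undoes it.
Check: d/dx[sqrt(2)*(-4*sqrt(3)*sqrt(x**2 + 4)*log(x**2 + 1) + 4*sqrt(3)*sqrt(x**2 + 4)*log(2))/2] = (-2*sqrt(6)*x**3*log(x**2 + 1) - 4*sqrt(6)*x**3 + 2*sqrt(6)*x**3*log(2) - 2*sqrt(6)*x*log(x**2 + 1) - 16*sqrt(6)*x + 2*sqrt(6)*x*log(2))/(x**2*sqrt(x**2 + 4) + sqrt(x**2 + 4)) = f(x).

An antiderivative is F(x) = sqrt(2)*(-4*sqrt(3)*sqrt(x**2 + 4)*log(x**2 + 1) + 4*sqrt(3)*sqrt(x**2 + 4)*log(2))/2.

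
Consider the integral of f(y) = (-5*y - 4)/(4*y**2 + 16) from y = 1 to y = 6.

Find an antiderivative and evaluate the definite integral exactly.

Antiderivative: F(y) = -5*log(y**2 + 4)/8 - atan(y/2)/2; value = -5*log(40)/8 - atan(3)/2 + atan(1/2)/2 + 5*log(5)/8

For F(y) to be correct the identity F'(y) - f(y) = 0 must hold.
F(y) = -5*log(y**2 + 4)/8 - atan(y/2)/2 is an antiderivative of f.
Check: d/dy[-5*log(y**2 + 4)/8 - atan(y/2)/2] = (-5*y - 4)/(4*y**2 + 16) = f(y).
F(6) = -5*log(40)/8 - atan(3)/2; F(1) = -5*log(5)/8 - atan(1/2)/2.
Integral = F(6) - F(1) = -5*log(40)/8 - atan(3)/2 + atan(1/2)/2 + 5*log(5)/8.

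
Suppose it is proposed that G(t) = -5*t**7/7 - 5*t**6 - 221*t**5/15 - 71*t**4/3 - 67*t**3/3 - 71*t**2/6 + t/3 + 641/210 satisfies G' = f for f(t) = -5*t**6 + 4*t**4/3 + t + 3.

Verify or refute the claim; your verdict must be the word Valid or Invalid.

d/dt[G] = -5*t**6 - 30*t**5 - 221*t**4/3 - 284*t**3/3 - 67*t**2 - 71*t/3 + 1/3
d/dt[G] - f(t) = -30*t**5 - 75*t**4 - 284*t**3/3 - 67*t**2 - 74*t/3 - 8/3 != 0.

Invalid: d/dt[G] - f = -30*t**5 - 75*t**4 - 284*t**3/3 - 67*t**2 - 74*t/3 - 8/3, which is not 0.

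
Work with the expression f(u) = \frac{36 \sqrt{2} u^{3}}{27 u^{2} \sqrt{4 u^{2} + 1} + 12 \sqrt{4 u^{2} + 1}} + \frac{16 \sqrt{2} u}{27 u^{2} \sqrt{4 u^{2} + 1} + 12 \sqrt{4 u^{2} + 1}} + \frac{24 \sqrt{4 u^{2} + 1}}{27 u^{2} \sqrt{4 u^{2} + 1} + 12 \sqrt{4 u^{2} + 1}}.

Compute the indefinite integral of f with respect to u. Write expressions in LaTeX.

The integrand splits into summands that can be handled one at a time.
Check: d/du[\frac{\sqrt{2} \sqrt{4 u^{2} + 1} + 4 \operatorname{atan}{\left(\frac{3 u}{2} \right)}}{3}] = \frac{36 \sqrt{2} u^{3} + 16 \sqrt{2} u + 24 \sqrt{4 u^{2} + 1}}{27 u^{2} \sqrt{4 u^{2} + 1} + 12 \sqrt{4 u^{2} + 1}}, which equals f(u).

F(u) = \frac{\sqrt{2} \sqrt{4 u^{2} + 1} + 4 \operatorname{atan}{\left(\frac{3 u}{2} \right)}}{3} + C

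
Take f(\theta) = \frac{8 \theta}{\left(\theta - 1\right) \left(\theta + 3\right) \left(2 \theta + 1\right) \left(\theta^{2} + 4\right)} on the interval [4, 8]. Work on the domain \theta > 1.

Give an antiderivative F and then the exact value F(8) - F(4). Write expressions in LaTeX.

Factor the denominator (\left(\theta - 1\right) \left(\theta + 3\right) \left(2 \theta + 1\right) \left(\theta^{2} + 4\right)) and decompose: f = - \frac{8 \left(23 \theta + 48\right)}{1105 \left(\theta^{2} + 4\right)} + \frac{64}{255 \left(2 \theta + 1\right)} - \frac{6}{65 \left(\theta + 3\right)} + \frac{2}{15 \left(\theta - 1\right)}; each piece integrates to a log, atan, or power term.
F(\theta) = - \frac{2 \left(- 221 \log{\left(\theta - 1 \right)} - 208 \log{\left(\theta + \frac{1}{2} \right)} + 153 \log{\left(\theta + 3 \right)} + 138 \log{\left(\theta^{2} + 4 \right)} + 288 \operatorname{atan}{\left(\frac{\theta}{2} \right)}\right)}{3315} is an antiderivative of f.
Check: d/d\theta[- \frac{2 \left(- 221 \log{\left(\theta - 1 \right)} - 208 \log{\left(\theta + \frac{1}{2} \right)} + 153 \log{\left(\theta + 3 \right)} + 138 \log{\left(\theta^{2} + 4 \right)} + 288 \operatorname{atan}{\left(\frac{\theta}{2} \right)}\right)}{3315}] = \frac{8 \theta}{2 \theta^{5} + 5 \theta^{4} + 4 \theta^{3} + 17 \theta^{2} - 16 \theta - 12}, which equals f(\theta).
F(8) = - \frac{92 \log{\left(68 \right)}}{1105} - \frac{192 \operatorname{atan}{\left(4 \right)}}{1105} - \frac{6 \log{\left(11 \right)}}{65} + \frac{2 \log{\left(7 \right)}}{15} + \frac{32 \log{\left(\frac{17}{2} \right)}}{255}; F(4) = - \frac{92 \log{\left(20 \right)}}{1105} - \frac{192 \operatorname{atan}{\left(2 \right)}}{1105} - \frac{6 \log{\left(7 \right)}}{65} + \frac{2 \log{\left(3 \right)}}{15} + \frac{32 \log{\left(\frac{9}{2} \right)}}{255}.
Integral = F(8) - F(4) = - \frac{92 \log{\left(68 \right)}}{1105} - \frac{192 \operatorname{atan}{\left(4 \right)}}{1105} - \frac{6 \log{\left(11 \right)}}{65} - \frac{32 \log{\left(\frac{9}{2} \right)}}{255} - \frac{2 \log{\left(3 \right)}}{15} + \frac{192 \operatorname{atan}{\left(2 \right)}}{1105} + \frac{92 \log{\left(20 \right)}}{1105} + \frac{32 \log{\left(\frac{17}{2} \right)}}{255} + \frac{44 \log{\left(7 \right)}}{195}.

Antiderivative: F(\theta) = - \frac{2 \left(- 221 \log{\left(\theta - 1 \right)} - 208 \log{\left(\theta + \frac{1}{2} \right)} + 153 \log{\left(\theta + 3 \right)} + 138 \log{\left(\theta^{2} + 4 \right)} + 288 \operatorname{atan}{\left(\frac{\theta}{2} \right)}\right)}{3315}; value = - \frac{92 \log{\left(68 \right)}}{1105} - \frac{192 \operatorname{atan}{\left(4 \right)}}{1105} - \frac{6 \log{\left(11 \right)}}{65} - \frac{32 \log{\left(\frac{9}{2} \right)}}{255} - \frac{2 \log{\left(3 \right)}}{15} + \frac{192 \operatorname{atan}{\left(2 \right)}}{1105} + \frac{92 \log{\left(20 \right)}}{1105} + \frac{32 \log{\left(\frac{17}{2} \right)}}{255} + \frac{44 \log{\left(7 \right)}}{195}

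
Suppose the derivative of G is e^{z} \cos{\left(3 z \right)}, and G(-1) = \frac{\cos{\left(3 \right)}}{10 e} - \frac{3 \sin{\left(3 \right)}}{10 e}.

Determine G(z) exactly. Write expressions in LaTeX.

Recover the given G'(z) by differentiating a candidate G(z); any mismatch rules it out.
A general antiderivative is \frac{3 e^{z} \sin{\left(3 z \right)}}{10} + \frac{e^{z} \cos{\left(3 z \right)}}{10} + C.
The condition gives C = \frac{\cos{\left(3 \right)}}{10 e} - \frac{3 \sin{\left(3 \right)}}{10 e} - (\frac{\cos{\left(3 \right)}}{10 e} - \frac{3 \sin{\left(3 \right)}}{10 e}) = 0.
So G(z) = \frac{\left(3 \sin{\left(3 z \right)} + \cos{\left(3 z \right)}\right) e^{z}}{10}.
Check: d/dz[\frac{\left(3 \sin{\left(3 z \right)} + \cos{\left(3 z \right)}\right) e^{z}}{10}] = e^{z} \cos{\left(3 z \right)} = G'(z).

G(z) = \frac{\left(3 \sin{\left(3 z \right)} + \cos{\left(3 z \right)}\right) e^{z}}{10}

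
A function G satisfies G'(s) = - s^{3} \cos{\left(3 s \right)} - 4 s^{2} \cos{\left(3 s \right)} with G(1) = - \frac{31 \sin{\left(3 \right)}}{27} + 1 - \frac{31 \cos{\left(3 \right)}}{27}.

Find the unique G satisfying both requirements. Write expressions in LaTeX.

G(s) = \frac{- 9 s^{3} \sin{\left(3 s \right)} - 36 s^{2} \sin{\left(3 s \right)} - 9 s^{2} \cos{\left(3 s \right)} + 6 s \sin{\left(3 s \right)} - 24 s \cos{\left(3 s \right)} + 8 \sin{\left(3 s \right)} + 2 \cos{\left(3 s \right)} + 27}{27}

The integrand splits into summands that can be handled one at a time.
A general antiderivative is - \frac{s^{3} \sin{\left(3 s \right)}}{3} - \frac{4 s^{2} \sin{\left(3 s \right)}}{3} - \frac{s^{2} \cos{\left(3 s \right)}}{3} + \frac{2 s \sin{\left(3 s \right)}}{9} - \frac{8 s \cos{\left(3 s \right)}}{9} + \frac{8 \sin{\left(3 s \right)}}{27} + \frac{2 \cos{\left(3 s \right)}}{27} + C.
The condition gives C = - \frac{31 \sin{\left(3 \right)}}{27} + 1 - \frac{31 \cos{\left(3 \right)}}{27} - (- \frac{31 \sin{\left(3 \right)}}{27} - \frac{31 \cos{\left(3 \right)}}{27}) = 1.
So G(s) = \frac{- 9 s^{3} \sin{\left(3 s \right)} - 36 s^{2} \sin{\left(3 s \right)} - 9 s^{2} \cos{\left(3 s \right)} + 6 s \sin{\left(3 s \right)} - 24 s \cos{\left(3 s \right)} + 8 \sin{\left(3 s \right)} + 2 \cos{\left(3 s \right)} + 27}{27}.
Check: d/ds[\frac{- 9 s^{3} \sin{\left(3 s \right)} - 36 s^{2} \sin{\left(3 s \right)} - 9 s^{2} \cos{\left(3 s \right)} + 6 s \sin{\left(3 s \right)} - 24 s \cos{\left(3 s \right)} + 8 \sin{\left(3 s \right)} + 2 \cos{\left(3 s \right)} + 27}{27}] = - s^{3} \cos{\left(3 s \right)} - 4 s^{2} \cos{\left(3 s \right)} = G'(s).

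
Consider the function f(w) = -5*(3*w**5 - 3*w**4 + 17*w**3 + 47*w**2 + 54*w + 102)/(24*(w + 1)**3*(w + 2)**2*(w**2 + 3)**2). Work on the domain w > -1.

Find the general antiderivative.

F(w) = (5*w**2 - 10*w + 30)/(24*w**5 + 96*w**4 + 192*w**3 + 336*w**2 + 360*w + 144) + C

f has the shape u'v + uv' for u = 3/(2*(3*w + 3)**2) and v = -5*w/(4*(w**2 + 3)) + 5/(2*(w + 2)) — it is the derivative of the product u*v.
Check: d/dw[(5*w**2 - 10*w + 30)/(24*w**5 + 96*w**4 + 192*w**3 + 336*w**2 + 360*w + 144)] = (-15*w**5 + 15*w**4 - 85*w**3 - 235*w**2 - 270*w - 510)/(24*w**9 + 168*w**8 + 600*w**7 + 1608*w**6 + 3336*w**5 + 5208*w**4 + 6408*w**3 + 5976*w**2 + 3456*w + 864), which equals f(w).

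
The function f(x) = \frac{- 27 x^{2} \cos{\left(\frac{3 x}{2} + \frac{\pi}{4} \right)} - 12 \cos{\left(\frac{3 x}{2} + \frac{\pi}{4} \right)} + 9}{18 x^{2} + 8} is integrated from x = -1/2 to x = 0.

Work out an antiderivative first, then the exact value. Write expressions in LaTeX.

Antiderivative: F(x) = \frac{- 4 \sin{\left(\frac{3 x}{2} + \frac{\pi}{4} \right)} + 3 \operatorname{atan}{\left(\frac{3 x}{2} \right)}}{4}; value = - \frac{\sqrt{2}}{2} + \cos{\left(\frac{3}{4} + \frac{\pi}{4} \right)} + \frac{3 \operatorname{atan}{\left(\frac{3}{4} \right)}}{4}

Any candidate F(x) must reproduce f(x) exactly when differentiated.
F(x) = \frac{- 4 \sin{\left(\frac{3 x}{2} + \frac{\pi}{4} \right)} + 3 \operatorname{atan}{\left(\frac{3 x}{2} \right)}}{4} is an antiderivative of f.
Check: d/dx[\frac{- 4 \sin{\left(\frac{3 x}{2} + \frac{\pi}{4} \right)} + 3 \operatorname{atan}{\left(\frac{3 x}{2} \right)}}{4}] = \frac{- 27 x^{2} \cos{\left(\frac{3 x}{2} + \frac{\pi}{4} \right)} - 12 \cos{\left(\frac{3 x}{2} + \frac{\pi}{4} \right)} + 9}{18 x^{2} + 8} = f(x).
F(0) = - \frac{\sqrt{2}}{2}; F(-1/2) = - \frac{3 \operatorname{atan}{\left(\frac{3}{4} \right)}}{4} - \cos{\left(\frac{3}{4} + \frac{\pi}{4} \right)}.
Integral = F(0) - F(-1/2) = - \frac{\sqrt{2}}{2} + \cos{\left(\frac{3}{4} + \frac{\pi}{4} \right)} + \frac{3 \operatorname{atan}{\left(\frac{3}{4} \right)}}{4}.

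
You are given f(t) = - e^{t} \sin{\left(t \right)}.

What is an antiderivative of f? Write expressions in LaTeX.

An antiderivative F(t) passes only if d/dt[F] lands on f(t) exactly.
Check: d/dt[- \frac{e^{t} \sin{\left(t \right)}}{2} + \frac{e^{t} \cos{\left(t \right)}}{2}] = - e^{t} \sin{\left(t \right)} = f(t).

An antiderivative is F(t) = - \frac{e^{t} \sin{\left(t \right)}}{2} + \frac{e^{t} \cos{\left(t \right)}}{2}.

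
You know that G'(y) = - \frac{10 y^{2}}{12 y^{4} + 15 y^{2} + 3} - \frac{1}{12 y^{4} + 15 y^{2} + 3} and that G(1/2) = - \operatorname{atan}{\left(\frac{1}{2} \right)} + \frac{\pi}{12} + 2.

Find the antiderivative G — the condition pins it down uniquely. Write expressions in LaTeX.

Integrate term by term and add the pieces.
A general antiderivative is - \operatorname{atan}{\left(y \right)} + \frac{\operatorname{atan}{\left(2 y \right)}}{3} + C.
The condition gives C = - \operatorname{atan}{\left(\frac{1}{2} \right)} + \frac{\pi}{12} + 2 - (- \operatorname{atan}{\left(\frac{1}{2} \right)} + \frac{\pi}{12}) = 2.
So G(y) = - \operatorname{atan}{\left(y \right)} + \frac{\operatorname{atan}{\left(2 y \right)}}{3} + 2.
Check: d/dy[- \operatorname{atan}{\left(y \right)} + \frac{\operatorname{atan}{\left(2 y \right)}}{3} + 2] = \frac{- 10 y^{2} - 1}{12 y^{4} + 15 y^{2} + 3}, which equals G'(y).

G(y) = - \operatorname{atan}{\left(y \right)} + \frac{\operatorname{atan}{\left(2 y \right)}}{3} + 2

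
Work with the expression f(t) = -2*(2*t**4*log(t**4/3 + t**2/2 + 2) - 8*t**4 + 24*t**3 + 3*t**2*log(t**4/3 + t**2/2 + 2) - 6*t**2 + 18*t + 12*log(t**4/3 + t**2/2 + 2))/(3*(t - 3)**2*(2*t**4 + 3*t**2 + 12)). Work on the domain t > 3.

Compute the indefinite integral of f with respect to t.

Recognize the product-rule pattern: f = u'v + uv' with u = 4/(3*(2*t - 6)), v = log(t**4/3 + t**2/2 + 2), so integration by parts undoes it.
Check: d/dt[4*log(t**4/3 + t**2/2 + 2)/(3*(2*t - 6))] = (-4*t**4*log(t**4/3 + t**2/2 + 2) + 16*t**4 - 48*t**3 - 6*t**2*log(t**4/3 + t**2/2 + 2) + 12*t**2 - 36*t - 24*log(t**4/3 + t**2/2 + 2))/(6*t**6 - 36*t**5 + 63*t**4 - 54*t**3 + 117*t**2 - 216*t + 324), which equals f(t).

F(t) = 4*log(t**4/3 + t**2/2 + 2)/(3*(2*t - 6)) + C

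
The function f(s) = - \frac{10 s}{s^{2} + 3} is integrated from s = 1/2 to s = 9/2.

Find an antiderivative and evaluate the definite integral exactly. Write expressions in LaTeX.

The substitution u = 2 s^{2} + 6 works: f is exactly (dF/du)*(du/ds) for that inner function.
F(s) = - 5 \log{\left(s^{2} + 3 \right)} is an antiderivative of f.
Check: d/ds[- 5 \log{\left(s^{2} + 3 \right)}] = - \frac{10 s}{s^{2} + 3} = f(s).
F(9/2) = - 5 \log{\left(\frac{93}{4} \right)}; F(1/2) = - 5 \log{\left(\frac{13}{4} \right)}.
Integral = F(9/2) - F(1/2) = - 5 \log{\left(\frac{93}{2} \right)} + 5 \log{\left(\frac{13}{2} \right)}.

Antiderivative: F(s) = - 5 \log{\left(s^{2} + 3 \right)}; value = - 5 \log{\left(\frac{93}{2} \right)} + 5 \log{\left(\frac{13}{2} \right)}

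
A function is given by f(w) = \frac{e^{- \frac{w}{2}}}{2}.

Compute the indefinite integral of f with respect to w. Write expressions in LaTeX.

F(w) = - e^{- \frac{w}{2}} + C

A first test for any F(w): its w-derivative must equal f(w) identically.
Check: d/dw[- e^{- \frac{w}{2}}] = \frac{e^{- \frac{w}{2}}}{2} = f(w).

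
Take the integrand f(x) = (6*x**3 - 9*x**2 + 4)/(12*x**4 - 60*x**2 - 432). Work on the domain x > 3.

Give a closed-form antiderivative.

The denominator factors as 12*(x - 3)*(x + 3)*(x**2 + 4); partial fractions split f into directly integrable pieces: 2*(3*x - 5)/(39*(x**2 + 4)) + 239/(936*(x + 3)) + 85/(936*(x - 3)).
Check: d/dx[85*log(x - 3)/936 + 239*log(x + 3)/936 + log(x**2 + 4)/13 - 5*atan(x/2)/39] = (6*x**3 - 9*x**2 + 4)/(12*x**4 - 60*x**2 - 432) = f(x).

An antiderivative is F(x) = 85*log(x - 3)/936 + 239*log(x + 3)/936 + log(x**2 + 4)/13 - 5*atan(x/2)/39.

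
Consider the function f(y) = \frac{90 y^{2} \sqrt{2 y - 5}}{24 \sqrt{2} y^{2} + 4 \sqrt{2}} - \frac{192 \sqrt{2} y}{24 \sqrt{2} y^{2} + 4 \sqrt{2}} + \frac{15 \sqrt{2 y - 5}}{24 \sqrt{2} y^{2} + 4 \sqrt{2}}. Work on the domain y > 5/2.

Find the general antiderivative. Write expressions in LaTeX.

Integrate term by term and add the pieces.
Check: d/dy[\frac{\sqrt{2} \left(10 y \sqrt{2 y - 5} - 25 \sqrt{2 y - 5} - 16 \sqrt{2} \log{\left(2 y^{2} + \frac{1}{3} \right)}\right)}{8}] = \frac{180 \sqrt{2} y^{3} - 450 \sqrt{2} y^{2} - 384 y \sqrt{2 y - 5} + 30 \sqrt{2} y - 75 \sqrt{2}}{48 y^{2} \sqrt{2 y - 5} + 8 \sqrt{2 y - 5}}, which equals f(y).

F(y) = \frac{\sqrt{2} \left(10 y \sqrt{2 y - 5} - 25 \sqrt{2 y - 5} - 16 \sqrt{2} \log{\left(2 y^{2} + \frac{1}{3} \right)}\right)}{8} + C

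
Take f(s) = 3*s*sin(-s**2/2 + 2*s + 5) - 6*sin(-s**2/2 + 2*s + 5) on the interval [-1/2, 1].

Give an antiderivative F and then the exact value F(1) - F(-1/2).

f matches the chain-rule pattern g'(h)*h' with inner function h(s) = -s**2/2 + 2*s + 5; substituting u = h(s) collapses the integral.
F(s) = 3*cos(-s**2/2 + 2*s + 5) is an antiderivative of f.
Check: d/ds[3*cos(-s**2/2 + 2*s + 5)] = 3*s*sin(-s**2/2 + 2*s + 5) - 6*sin(-s**2/2 + 2*s + 5) = f(s).
F(1) = 3*cos(13/2); F(-1/2) = 3*cos(31/8).
Integral = F(1) - F(-1/2) = -3*cos(31/8) + 3*cos(13/2).

Antiderivative: F(s) = 3*cos(-s**2/2 + 2*s + 5); value = -3*cos(31/8) + 3*cos(13/2)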